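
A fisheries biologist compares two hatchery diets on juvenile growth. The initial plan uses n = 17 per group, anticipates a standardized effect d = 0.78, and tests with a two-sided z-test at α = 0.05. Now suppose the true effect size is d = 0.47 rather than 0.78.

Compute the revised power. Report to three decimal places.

Power ≈ 0.278

With d = 0.47: δ = d·√(n/2) = 0.47 × √(17/2) = 1.3703. Critical value z_{0.025} = 1.960.
Revised power = Φ(δ − 1.960) + Φ(−δ − 1.960) = Φ(-0.590) + Φ(-3.330) = 0.2777 + 0.0004 = 0.2781.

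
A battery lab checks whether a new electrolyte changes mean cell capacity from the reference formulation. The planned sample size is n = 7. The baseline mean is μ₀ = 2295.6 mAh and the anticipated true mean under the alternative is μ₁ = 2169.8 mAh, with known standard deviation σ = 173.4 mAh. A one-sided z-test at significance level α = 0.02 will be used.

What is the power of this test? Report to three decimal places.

Power ≈ 0.447

Standardized effect: d = |μ₁ − μ₀| / σ = |2169.8 − 2295.6| / 173.4 = 0.7255
Noncentrality parameter: δ = d·√n = 0.7255 × √7 = 1.9195
Critical value for a one-sided test at α = 0.02: z_α = 2.054.
Power = P(Z > 2.054 − δ) = Φ(-0.134) = 0.4466.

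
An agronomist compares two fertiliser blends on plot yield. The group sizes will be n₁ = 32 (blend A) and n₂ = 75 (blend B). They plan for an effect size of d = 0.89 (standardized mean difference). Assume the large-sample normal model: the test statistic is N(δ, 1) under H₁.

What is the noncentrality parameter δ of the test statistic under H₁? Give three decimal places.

δ ≈ 4.215

δ = d / √(1/n₁ + 1/n₂) = 0.89 / √(1/32 + 1/75) = 4.2151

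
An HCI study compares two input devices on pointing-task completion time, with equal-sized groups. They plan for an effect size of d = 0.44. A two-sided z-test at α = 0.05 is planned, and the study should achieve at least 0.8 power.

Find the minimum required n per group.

n = 82 per group

For power 0.8 need Φ(δ − z_{0.025}) = 0.8, so δ = z_{0.025} + z_{0.20} = 1.960 + 0.842 = 2.802.
(For δ > 0 the lower-tail rejection region contributes negligibly to power, so the one-term inversion is standard.)
δ = d·√(n/2) ⇒ n = 2(δ/d)² = 2 × (2.802 / 0.44)² = 81.08.
Round up to the next whole unit.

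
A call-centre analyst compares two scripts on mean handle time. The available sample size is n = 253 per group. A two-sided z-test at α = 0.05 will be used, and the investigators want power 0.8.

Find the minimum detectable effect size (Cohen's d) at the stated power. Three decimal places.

Need Φ(δ − 1.960) = 0.8, so δ = 1.960 + 0.842 = 2.802.
(Lower-tail contribution to power is negligible for δ > 0.)
δ = d·√(n/2) ⇒ d = δ/√(n/2) = 2.802/√(253/2) = 0.2491.

d ≈ 0.249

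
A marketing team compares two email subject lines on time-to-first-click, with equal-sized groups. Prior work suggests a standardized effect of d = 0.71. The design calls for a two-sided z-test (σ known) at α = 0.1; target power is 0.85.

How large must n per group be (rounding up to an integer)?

n = 29 per group

Set Φ(δ − 1.645) = 0.85; then δ − 1.645 = Φ⁻¹(0.85) = 1.036, giving δ = 2.681.
(For δ > 0 the lower-tail rejection region contributes negligibly to power, so the one-term inversion is standard.)
δ = d·√(n/2) ⇒ n = 2(δ/d)² = 2 × (2.681 / 0.71)² = 28.52.
Round up to the next whole unit.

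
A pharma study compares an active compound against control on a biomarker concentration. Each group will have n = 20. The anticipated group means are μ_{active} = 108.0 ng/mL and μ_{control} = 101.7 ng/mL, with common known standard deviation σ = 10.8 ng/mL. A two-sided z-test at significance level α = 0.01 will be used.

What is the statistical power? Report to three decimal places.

Power ≈ 0.232

Standardized effect: d = |μ_{active} − μ_{control}| / σ = |108.0 − 101.7| / 10.8 = 0.5833
Noncentrality parameter: δ = d·√(n/2) = 0.5833 × √(20/2) = 1.8447
Two-sided α = 0.01 → critical value z_{0.005} = 2.576.
Power = Φ(δ − 2.576) + Φ(−δ − 2.576) = Φ(-0.731) + Φ(-4.420) = 0.2323 + 0.0000 = 0.2323.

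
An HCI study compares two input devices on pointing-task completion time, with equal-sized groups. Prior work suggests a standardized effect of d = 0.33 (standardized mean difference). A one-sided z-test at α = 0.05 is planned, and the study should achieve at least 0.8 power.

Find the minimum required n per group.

For power 0.8 need Φ(δ − z_{0.05}) = 0.8, so δ = z_{0.05} + z_{0.20} = 1.645 + 0.842 = 2.486.
δ = d·√(n/2) ⇒ n = 2(δ/d)² = 2 × (2.486 / 0.33)² = 113.55.
Round up to the next whole unit.

n = 114 per group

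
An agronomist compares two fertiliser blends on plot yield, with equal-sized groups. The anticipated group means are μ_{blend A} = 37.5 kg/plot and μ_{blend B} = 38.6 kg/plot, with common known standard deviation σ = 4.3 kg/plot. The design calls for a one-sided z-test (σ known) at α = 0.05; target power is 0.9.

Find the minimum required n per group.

n = 262 per group

Standardized effect: d = |μ_{blend A} − μ_{blend B}| / σ = |37.5 − 38.6| / 4.3 = 0.2558
For power 0.9 need Φ(δ − z_{0.05}) = 0.9, so δ = z_{0.05} + z_{0.10} = 1.645 + 1.282 = 2.926.
δ = d·√(n/2) ⇒ n = 2(δ/d)² = 2 × (2.926 / 0.2558)² = 261.73.
Rounding up, n = 262 per group.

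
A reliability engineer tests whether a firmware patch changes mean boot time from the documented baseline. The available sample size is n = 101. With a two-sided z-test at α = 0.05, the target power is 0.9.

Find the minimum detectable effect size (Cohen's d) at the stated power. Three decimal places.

d ≈ 0.323

Required noncentrality: δ = z_{0.025} + z_{0.10} = 1.960 + 1.282 = 3.242.
(The second rejection-region term Φ(−δ − z_{α/2}) is negligible and dropped.)
δ = d·√n ⇒ d = δ/√n = 3.242/√101 = 0.3225.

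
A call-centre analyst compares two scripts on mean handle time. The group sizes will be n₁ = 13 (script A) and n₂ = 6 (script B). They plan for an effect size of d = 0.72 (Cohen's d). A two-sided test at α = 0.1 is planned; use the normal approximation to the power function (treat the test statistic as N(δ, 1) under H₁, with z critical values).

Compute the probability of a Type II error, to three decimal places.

Noncentrality parameter: δ = d / √(1/n₁ + 1/n₂) = 0.72 / √(1/13 + 1/6) = 1.4588
Critical value for a two-sided test at α = 0.1: z_{α/2} = 1.645.
Power = Φ(δ − 1.645) + Φ(−δ − 1.645) = Φ(-0.186) + Φ(-3.104) = 0.4262 + 0.0010 = 0.4272.
Type II error: β = 1 − power = 1 − 0.4272 = 0.5728.

β ≈ 0.573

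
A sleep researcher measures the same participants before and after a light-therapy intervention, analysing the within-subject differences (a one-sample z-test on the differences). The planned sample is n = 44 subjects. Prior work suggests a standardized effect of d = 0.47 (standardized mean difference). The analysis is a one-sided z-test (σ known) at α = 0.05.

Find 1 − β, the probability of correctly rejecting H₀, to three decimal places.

Noncentrality parameter: δ = d·√n = 0.47 × √44 = 3.1176
Critical value for a one-sided test at α = 0.05: z_α = 1.645.
Power = Φ(δ − 1.645) = Φ(1.473) = 0.9296.

Power ≈ 0.930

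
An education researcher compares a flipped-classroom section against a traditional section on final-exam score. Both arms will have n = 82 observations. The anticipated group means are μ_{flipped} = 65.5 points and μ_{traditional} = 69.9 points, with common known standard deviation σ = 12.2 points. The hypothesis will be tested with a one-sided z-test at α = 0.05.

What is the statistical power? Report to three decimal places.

Standardized effect: d = |μ_{flipped} − μ_{traditional}| / σ = |65.5 − 69.9| / 12.2 = 0.3607
Noncentrality parameter: δ = d·√(n/2) = 0.3607 × √(82/2) = 2.3093
Critical value for a one-sided test at α = 0.05: z_α = 1.645.
Power = P(Z > 1.645 − δ) = Φ(0.664) = 0.7468.

Power ≈ 0.747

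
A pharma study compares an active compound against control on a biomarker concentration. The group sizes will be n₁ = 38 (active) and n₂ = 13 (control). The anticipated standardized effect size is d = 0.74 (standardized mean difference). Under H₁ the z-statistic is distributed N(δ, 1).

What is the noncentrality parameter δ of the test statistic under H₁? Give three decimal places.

δ ≈ 2.303

The noncentrality parameter scales effect size by the design's sample-size factor: δ = d / √(1/n₁ + 1/n₂) = 0.74 / √(1/38 + 1/13) = 2.3031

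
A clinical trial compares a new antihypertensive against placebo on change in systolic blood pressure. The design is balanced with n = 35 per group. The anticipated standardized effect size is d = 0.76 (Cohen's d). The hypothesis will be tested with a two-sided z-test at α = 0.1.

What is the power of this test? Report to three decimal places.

Noncentrality parameter: δ = d·√(n/2) = 0.76 × √(35/2) = 3.1793
Two-sided α = 0.1 → critical value z_{0.05} = 1.645.
Power = Φ(δ − 1.645) + Φ(−δ − 1.645) = Φ(1.534) + Φ(-4.824) = 0.9375 + 0.0000 = 0.9375.

Power ≈ 0.938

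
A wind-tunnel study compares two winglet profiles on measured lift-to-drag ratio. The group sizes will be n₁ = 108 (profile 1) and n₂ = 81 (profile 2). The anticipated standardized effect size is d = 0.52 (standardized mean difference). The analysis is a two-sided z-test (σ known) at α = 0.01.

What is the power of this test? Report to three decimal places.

Power ≈ 0.832

Noncentrality parameter: δ = d / √(1/n₁ + 1/n₂) = 0.52 / √(1/108 + 1/81) = 3.5377
Two-sided α = 0.01 → critical value z_{0.005} = 2.576.
Power = Φ(δ − 2.576) + Φ(−δ − 2.576) = Φ(0.962) + Φ(-6.114) = 0.8320 + 0.0000 = 0.8320.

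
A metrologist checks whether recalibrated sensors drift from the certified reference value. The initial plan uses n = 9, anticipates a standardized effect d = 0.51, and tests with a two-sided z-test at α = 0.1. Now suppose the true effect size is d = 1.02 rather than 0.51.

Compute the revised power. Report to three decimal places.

Power ≈ 0.921

With d = 1.02: δ = d·√n = 1.02 × √9 = 3.0600. Critical value z_{0.05} = 1.645.
Revised power = Φ(δ − 1.645) + Φ(−δ − 1.645) = Φ(1.415) + Φ(-4.705) = 0.9215 + 0.0000 = 0.9215.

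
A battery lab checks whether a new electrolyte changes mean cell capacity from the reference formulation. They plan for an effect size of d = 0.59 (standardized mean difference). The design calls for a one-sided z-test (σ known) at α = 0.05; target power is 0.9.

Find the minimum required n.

Set Φ(δ − 1.645) = 0.9; then δ − 1.645 = Φ⁻¹(0.9) = 1.282, giving δ = 2.926.
δ = d·√n ⇒ n = (δ/d)² = (2.926 / 0.59)² = 24.60.
Rounding up, n = 25.

n = 25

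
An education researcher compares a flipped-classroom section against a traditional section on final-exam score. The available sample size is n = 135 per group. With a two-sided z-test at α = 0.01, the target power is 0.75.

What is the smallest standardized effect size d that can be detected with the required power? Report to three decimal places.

Required noncentrality: δ = z_{0.005} + z_{0.25} = 2.576 + 0.674 = 3.250.
(Lower-tail contribution to power is negligible for δ > 0.)
δ = d·√(n/2) ⇒ d = δ/√(n/2) = 3.250/√(135/2) = 0.3956.

d ≈ 0.396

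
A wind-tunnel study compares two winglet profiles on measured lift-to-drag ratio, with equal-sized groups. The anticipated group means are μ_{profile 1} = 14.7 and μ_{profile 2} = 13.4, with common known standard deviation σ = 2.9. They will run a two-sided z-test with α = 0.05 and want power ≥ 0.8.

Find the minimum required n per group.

n = 79 per group

Standardized effect: d = |μ_{profile 1} − μ_{profile 2}| / σ = |14.7 − 13.4| / 2.9 = 0.4483
Set Φ(δ − 1.960) = 0.8; then δ − 1.960 = Φ⁻¹(0.8) = 0.842, giving δ = 2.802.
(Ignoring the negligible lower-tail rejection probability gives the usual closed-form inversion.)
δ = d·√(n/2) ⇒ n = 2(δ/d)² = 2 × (2.802 / 0.4483)² = 78.12.
Rounding up, n = 79 per group.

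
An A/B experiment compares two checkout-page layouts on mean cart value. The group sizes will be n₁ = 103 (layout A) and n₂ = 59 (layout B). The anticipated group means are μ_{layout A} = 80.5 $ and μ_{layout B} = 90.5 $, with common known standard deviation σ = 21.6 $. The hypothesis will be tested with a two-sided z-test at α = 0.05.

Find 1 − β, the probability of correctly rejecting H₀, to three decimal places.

Power ≈ 0.809

Standardized effect: d = |μ_{layout A} − μ_{layout B}| / σ = |80.5 − 90.5| / 21.6 = 0.4630
Noncentrality parameter: δ = d / √(1/n₁ + 1/n₂) = 0.4630 / √(1/103 + 1/59) = 2.8355
Two-sided α = 0.05 → critical value z_{0.025} = 1.960.
Power = Φ(δ − 1.960) + Φ(−δ − 1.960) = Φ(0.876) + Φ(-4.795) = 0.8094 + 0.0000 = 0.8094.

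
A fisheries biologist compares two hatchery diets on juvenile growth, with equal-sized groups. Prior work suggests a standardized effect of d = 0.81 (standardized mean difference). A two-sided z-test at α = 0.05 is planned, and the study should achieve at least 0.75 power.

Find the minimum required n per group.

Set Φ(δ − 1.960) = 0.75; then δ − 1.960 = Φ⁻¹(0.75) = 0.674, giving δ = 2.634.
(The Φ(−δ − z_{α/2}) term is vanishingly small for δ > 0 and is dropped in the standard sample-size formula.)
δ = d·√(n/2) ⇒ n = 2(δ/d)² = 2 × (2.634 / 0.81)² = 21.16.
Round up to the next whole unit.

n = 22 per group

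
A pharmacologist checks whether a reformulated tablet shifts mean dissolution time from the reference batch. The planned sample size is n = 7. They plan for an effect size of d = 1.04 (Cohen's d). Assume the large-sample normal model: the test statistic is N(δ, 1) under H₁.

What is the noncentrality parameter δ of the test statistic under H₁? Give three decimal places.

δ ≈ 2.752

The noncentrality parameter scales effect size by the design's sample-size factor: δ = d·√n = 1.04 × √7 = 2.7516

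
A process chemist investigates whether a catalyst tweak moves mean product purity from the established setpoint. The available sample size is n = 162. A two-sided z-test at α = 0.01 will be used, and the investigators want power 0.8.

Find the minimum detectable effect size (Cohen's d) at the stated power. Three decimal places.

d ≈ 0.269

Required noncentrality: δ = z_{0.005} + z_{0.20} = 2.576 + 0.842 = 3.417.
(The second rejection-region term Φ(−δ − z_{α/2}) is negligible and dropped.)
δ = d·√n ⇒ d = δ/√n = 3.417/√162 = 0.2685.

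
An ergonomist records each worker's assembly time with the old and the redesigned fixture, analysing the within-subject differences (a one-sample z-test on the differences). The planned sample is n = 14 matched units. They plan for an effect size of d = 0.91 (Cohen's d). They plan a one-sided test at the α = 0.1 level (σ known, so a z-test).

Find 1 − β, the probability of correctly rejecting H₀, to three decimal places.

Noncentrality parameter: λ = d·√n = 0.91 × √14 = 3.4049
Critical value for a one-sided test at α = 0.1: z_α = 1.282.
Power = Φ(λ − 1.282) = Φ(2.123) = 0.9831.

Power ≈ 0.983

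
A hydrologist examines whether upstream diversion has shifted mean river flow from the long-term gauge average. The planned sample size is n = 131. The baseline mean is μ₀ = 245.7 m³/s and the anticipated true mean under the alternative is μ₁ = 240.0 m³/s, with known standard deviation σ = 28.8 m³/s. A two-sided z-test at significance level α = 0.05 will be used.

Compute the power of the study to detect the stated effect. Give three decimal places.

Power ≈ 0.620

Standardized effect: d = |μ₁ − μ₀| / σ = |240.0 − 245.7| / 28.8 = 0.1979
Noncentrality parameter: δ = d·√n = 0.1979 × √131 = 2.2653
Critical value for a two-sided test at α = 0.05: z_{α/2} = 1.960.
Power = Φ(δ − 1.960) + Φ(−δ − 1.960) = Φ(0.305) + Φ(-4.225) = 0.6199 + 0.0000 = 0.6199.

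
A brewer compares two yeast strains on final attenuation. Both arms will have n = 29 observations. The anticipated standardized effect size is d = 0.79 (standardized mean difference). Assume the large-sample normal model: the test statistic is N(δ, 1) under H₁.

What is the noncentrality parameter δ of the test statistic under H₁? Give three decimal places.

The noncentrality parameter scales effect size by the design's sample-size factor: δ = d·√(n/2) = 0.79 × √(29/2) = 3.0082

δ ≈ 3.008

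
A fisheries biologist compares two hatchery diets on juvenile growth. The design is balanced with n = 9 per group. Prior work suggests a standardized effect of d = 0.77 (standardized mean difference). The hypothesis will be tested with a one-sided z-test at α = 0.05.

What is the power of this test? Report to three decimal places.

Power ≈ 0.495

Noncentrality parameter: δ = d·√(n/2) = 0.77 × √(9/2) = 1.6334
One-sided α = 0.05 → critical value z_{0.05} = 1.645.
Power = Φ(δ − 1.645) = Φ(-0.011) = 0.4954.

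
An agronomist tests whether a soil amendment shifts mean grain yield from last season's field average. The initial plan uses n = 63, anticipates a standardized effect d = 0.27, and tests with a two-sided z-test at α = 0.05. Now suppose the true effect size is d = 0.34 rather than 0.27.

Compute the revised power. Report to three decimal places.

Power ≈ 0.770

With d = 0.34: δ = d·√n = 0.34 × √63 = 2.6987. Critical value z_{0.025} = 1.960.
Revised power = Φ(δ − 1.960) + Φ(−δ − 1.960) = Φ(0.739) + Φ(-4.659) = 0.7700 + 0.0000 = 0.7700.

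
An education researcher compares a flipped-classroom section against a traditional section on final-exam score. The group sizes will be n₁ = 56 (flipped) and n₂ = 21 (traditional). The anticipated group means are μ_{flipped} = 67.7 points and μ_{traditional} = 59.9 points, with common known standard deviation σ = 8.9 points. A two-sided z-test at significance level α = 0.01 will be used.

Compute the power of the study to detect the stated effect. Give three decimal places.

Standardized effect: d = |μ_{flipped} − μ_{traditional}| / σ = |67.7 − 59.9| / 8.9 = 0.8764
Noncentrality parameter: δ = d / √(1/n₁ + 1/n₂) = 0.8764 / √(1/56 + 1/21) = 3.4250
Critical value for a two-sided test at α = 0.01: z_{α/2} = 2.576.
Power = Φ(δ − 2.576) + Φ(−δ − 2.576) = Φ(0.849) + Φ(-6.001) = 0.8021 + 0.0000 = 0.8021.

Power ≈ 0.802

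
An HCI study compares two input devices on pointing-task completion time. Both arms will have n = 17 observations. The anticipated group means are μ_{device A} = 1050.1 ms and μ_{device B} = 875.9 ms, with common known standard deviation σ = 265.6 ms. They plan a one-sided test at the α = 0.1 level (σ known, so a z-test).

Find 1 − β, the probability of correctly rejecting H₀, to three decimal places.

Power ≈ 0.736

Standardized effect: d = |μ_{device A} − μ_{device B}| / σ = |1050.1 − 875.9| / 265.6 = 0.6559
Noncentrality parameter: δ = d·√(n/2) = 0.6559 × √(17/2) = 1.9122
Critical value for a one-sided test at α = 0.1: z_α = 1.282.
Power = P(Z > 1.282 − δ) = Φ(0.631) = 0.7359.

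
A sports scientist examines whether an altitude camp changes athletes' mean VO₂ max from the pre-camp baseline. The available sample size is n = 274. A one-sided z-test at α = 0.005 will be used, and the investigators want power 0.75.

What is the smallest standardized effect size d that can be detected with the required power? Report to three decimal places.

Need Φ(δ − 2.576) = 0.75, so δ = 2.576 + 0.674 = 3.250.
δ = d·√n ⇒ d = δ/√n = 3.250/√274 = 0.1964.

d ≈ 0.196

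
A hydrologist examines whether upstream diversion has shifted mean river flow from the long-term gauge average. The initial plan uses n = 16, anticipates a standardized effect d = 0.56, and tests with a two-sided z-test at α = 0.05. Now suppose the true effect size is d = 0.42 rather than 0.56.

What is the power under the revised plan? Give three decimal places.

Power ≈ 0.390

With d = 0.42: δ = d·√n = 0.42 × √16 = 1.6800. Critical value z_{0.025} = 1.960.
Revised power = Φ(δ − 1.960) + Φ(−δ − 1.960) = Φ(-0.280) + Φ(-3.640) = 0.3898 + 0.0001 = 0.3899.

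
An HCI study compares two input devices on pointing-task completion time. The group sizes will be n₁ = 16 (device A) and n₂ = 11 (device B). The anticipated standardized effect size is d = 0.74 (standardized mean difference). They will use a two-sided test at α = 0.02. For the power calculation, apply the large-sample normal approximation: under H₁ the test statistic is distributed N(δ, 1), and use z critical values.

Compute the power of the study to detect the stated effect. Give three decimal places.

Noncentrality parameter: λ = d / √(1/n₁ + 1/n₂) = 0.74 / √(1/16 + 1/11) = 1.8893
Critical value for a two-sided test at α = 0.02: z_{α/2} = 2.326.
Power = Φ(λ − 2.326) + Φ(−λ − 2.326) = Φ(-0.437) + Φ(-4.216) = 0.3310 + 0.0000 = 0.3311.

Power ≈ 0.331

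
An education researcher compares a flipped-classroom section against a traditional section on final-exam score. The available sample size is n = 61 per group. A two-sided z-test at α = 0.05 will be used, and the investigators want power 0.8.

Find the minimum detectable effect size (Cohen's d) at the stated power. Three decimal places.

d ≈ 0.507

Need Φ(δ − 1.960) = 0.8, so δ = 1.960 + 0.842 = 2.802.
(Lower-tail contribution to power is negligible for δ > 0.)
δ = d·√(n/2) ⇒ d = δ/√(n/2) = 2.802/√(61/2) = 0.5073.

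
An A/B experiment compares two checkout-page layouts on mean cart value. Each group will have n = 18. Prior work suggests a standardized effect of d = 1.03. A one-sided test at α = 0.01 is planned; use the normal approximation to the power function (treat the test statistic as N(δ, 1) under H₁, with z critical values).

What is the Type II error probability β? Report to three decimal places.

β ≈ 0.223

Noncentrality parameter: δ = d·√(n/2) = 1.03 × √(18/2) = 3.0900
Critical value for a one-sided test at α = 0.01: z_α = 2.326.
Power = Φ(δ − 2.326) = Φ(0.764) = 0.7775.
Type II error: β = 1 − power = 1 − 0.7775 = 0.2225.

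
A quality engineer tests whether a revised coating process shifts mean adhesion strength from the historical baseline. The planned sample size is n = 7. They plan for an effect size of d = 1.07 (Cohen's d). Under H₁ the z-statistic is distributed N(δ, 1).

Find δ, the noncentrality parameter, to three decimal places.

The noncentrality parameter scales effect size by the design's sample-size factor: δ = d·√n = 1.07 × √7 = 2.8310

δ ≈ 2.831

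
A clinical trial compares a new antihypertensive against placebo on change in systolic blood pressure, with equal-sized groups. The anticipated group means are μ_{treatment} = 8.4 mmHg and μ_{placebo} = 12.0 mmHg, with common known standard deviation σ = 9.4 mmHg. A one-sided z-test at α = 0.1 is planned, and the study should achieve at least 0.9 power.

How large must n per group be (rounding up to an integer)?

Standardized effect: d = |μ_{treatment} − μ_{placebo}| / σ = |8.4 − 12.0| / 9.4 = 0.3830
Set Φ(δ − 1.282) = 0.9; then δ − 1.282 = Φ⁻¹(0.9) = 1.282, giving δ = 2.563.
δ = d·√(n/2) ⇒ n = 2(δ/d)² = 2 × (2.563 / 0.3830)² = 89.58.
Round up to the next whole unit.

n = 90 per group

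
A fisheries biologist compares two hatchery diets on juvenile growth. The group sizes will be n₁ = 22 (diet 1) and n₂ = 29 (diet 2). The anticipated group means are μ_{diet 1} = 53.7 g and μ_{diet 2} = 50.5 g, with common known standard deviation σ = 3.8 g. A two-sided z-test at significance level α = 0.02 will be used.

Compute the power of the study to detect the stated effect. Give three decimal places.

Standardized effect: d = |μ_{diet 1} − μ_{diet 2}| / σ = |53.7 − 50.5| / 3.8 = 0.8421
Noncentrality parameter: δ = d / √(1/n₁ + 1/n₂) = 0.8421 / √(1/22 + 1/29) = 2.9785
Critical value for a two-sided test at α = 0.02: z_{α/2} = 2.326.
Power = Φ(δ − 2.326) + Φ(−δ − 2.326) = Φ(0.652) + Φ(-5.305) = 0.7428 + 0.0000 = 0.7428.

Power ≈ 0.743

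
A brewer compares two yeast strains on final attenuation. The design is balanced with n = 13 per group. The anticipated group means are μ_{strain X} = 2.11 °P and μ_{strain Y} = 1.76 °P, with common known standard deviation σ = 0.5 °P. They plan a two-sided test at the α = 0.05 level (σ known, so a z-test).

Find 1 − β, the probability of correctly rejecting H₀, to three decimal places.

Power ≈ 0.431

Standardized effect: d = |μ_{strain X} − μ_{strain Y}| / σ = |2.11 − 1.76| / 0.5 = 0.7000
Noncentrality parameter: λ = d·√(n/2) = 0.7000 × √(13/2) = 1.7847
Two-sided α = 0.05 → critical value z_{0.025} = 1.960.
Power = Φ(λ − 1.960) + Φ(−λ − 1.960) = Φ(-0.175) + Φ(-3.745) = 0.4304 + 0.0001 = 0.4305.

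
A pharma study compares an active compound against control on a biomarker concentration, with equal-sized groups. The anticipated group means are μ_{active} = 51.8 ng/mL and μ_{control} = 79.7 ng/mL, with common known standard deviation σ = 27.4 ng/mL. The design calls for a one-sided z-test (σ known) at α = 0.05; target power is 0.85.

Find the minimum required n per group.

Standardized effect: d = |μ_{active} − μ_{control}| / σ = |51.8 − 79.7| / 27.4 = 1.0182
For power 0.85 need Φ(δ − z_{0.05}) = 0.85, so δ = z_{0.05} + z_{0.15} = 1.645 + 1.036 = 2.681.
δ = d·√(n/2) ⇒ n = 2(δ/d)² = 2 × (2.681 / 1.0182)² = 13.87.
Round up to the next whole unit.

n = 14 per group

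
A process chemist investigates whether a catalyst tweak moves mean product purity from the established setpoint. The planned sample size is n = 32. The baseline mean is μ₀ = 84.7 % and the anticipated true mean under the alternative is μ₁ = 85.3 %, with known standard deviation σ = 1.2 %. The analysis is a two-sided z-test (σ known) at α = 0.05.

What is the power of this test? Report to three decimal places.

Standardized effect: d = |μ₁ − μ₀| / σ = |85.3 − 84.7| / 1.2 = 0.5000
Noncentrality parameter: λ = d·√n = 0.5000 × √32 = 2.8284
Critical value for a two-sided test at α = 0.05: z_{α/2} = 1.960.
Power = Φ(λ − 1.960) + Φ(−λ − 1.960) = Φ(0.868) + Φ(-4.788) = 0.8074 + 0.0000 = 0.8074.

Power ≈ 0.807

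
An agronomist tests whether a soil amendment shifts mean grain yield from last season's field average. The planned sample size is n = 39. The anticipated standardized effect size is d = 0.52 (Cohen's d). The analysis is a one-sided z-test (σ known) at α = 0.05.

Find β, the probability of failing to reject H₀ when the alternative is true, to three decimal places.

Noncentrality parameter: δ = d·√n = 0.52 × √39 = 3.2474
Critical value for a one-sided test at α = 0.05: z_α = 1.645.
Power = P(Z > 1.645 − δ) = Φ(1.603) = 0.9455.
Type II error: β = 1 − power = 1 − 0.9455 = 0.0545.

β ≈ 0.055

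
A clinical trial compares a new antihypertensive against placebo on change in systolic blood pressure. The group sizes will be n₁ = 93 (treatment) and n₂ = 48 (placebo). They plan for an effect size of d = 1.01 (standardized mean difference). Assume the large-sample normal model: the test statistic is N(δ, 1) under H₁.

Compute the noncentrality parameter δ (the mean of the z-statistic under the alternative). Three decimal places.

δ ≈ 5.683

δ = d / √(1/n₁ + 1/n₂) = 1.01 / √(1/93 + 1/48) = 5.6830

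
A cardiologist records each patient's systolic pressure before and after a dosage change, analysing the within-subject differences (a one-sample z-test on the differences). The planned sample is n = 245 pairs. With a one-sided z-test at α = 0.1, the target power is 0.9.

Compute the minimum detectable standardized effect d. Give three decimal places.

Required noncentrality: δ = z_{0.1} + z_{0.10} = 1.282 + 1.282 = 2.563.
δ = d·√n ⇒ d = δ/√n = 2.563/√245 = 0.1638.

d ≈ 0.164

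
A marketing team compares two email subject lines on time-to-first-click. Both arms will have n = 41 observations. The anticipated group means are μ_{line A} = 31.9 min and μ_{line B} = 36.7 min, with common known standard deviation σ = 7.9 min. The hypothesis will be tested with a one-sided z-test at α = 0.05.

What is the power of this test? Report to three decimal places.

Standardized effect: d = |μ_{line A} − μ_{line B}| / σ = |31.9 − 36.7| / 7.9 = 0.6076
Noncentrality parameter: δ = d·√(n/2) = 0.6076 × √(41/2) = 2.7510
One-sided α = 0.05 → critical value z_{0.05} = 1.645.
Power = P(Z > 1.645 − δ) = Φ(1.106) = 0.8657.

Power ≈ 0.866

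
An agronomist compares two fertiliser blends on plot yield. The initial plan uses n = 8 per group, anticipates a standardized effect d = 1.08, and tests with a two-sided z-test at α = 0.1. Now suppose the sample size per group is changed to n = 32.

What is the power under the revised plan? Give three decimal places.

Power ≈ 0.996

With n = 32 per group: δ = d·√(n/2) = 1.08 × √(32/2) = 4.3200. Critical value z_{0.05} = 1.645.
Revised power = Φ(δ − 1.645) + Φ(−δ − 1.645) = Φ(2.675) + Φ(-5.965) = 0.9963 + 0.0000 = 0.9963.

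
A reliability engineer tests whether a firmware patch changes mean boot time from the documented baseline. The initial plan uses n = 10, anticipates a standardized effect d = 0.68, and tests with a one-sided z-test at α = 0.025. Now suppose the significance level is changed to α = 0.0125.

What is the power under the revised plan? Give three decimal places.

Power ≈ 0.464

δ = d·√n = 0.68 × √10 = 2.1503 (unchanged). New critical value: z_{0.0125} = 2.241.
Revised power = P(Z > 2.241 − δ) = Φ(-0.091) = 0.4637.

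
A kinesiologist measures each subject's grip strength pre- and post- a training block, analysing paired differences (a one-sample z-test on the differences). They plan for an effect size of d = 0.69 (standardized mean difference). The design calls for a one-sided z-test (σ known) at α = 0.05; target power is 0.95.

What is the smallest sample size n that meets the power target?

Set Φ(δ − 1.645) = 0.95; then δ − 1.645 = Φ⁻¹(0.95) = 1.645, giving δ = 3.290.
δ = d·√n ⇒ n = (δ/d)² = (3.290 / 0.69)² = 22.73.
Round up to the next whole unit.

n = 23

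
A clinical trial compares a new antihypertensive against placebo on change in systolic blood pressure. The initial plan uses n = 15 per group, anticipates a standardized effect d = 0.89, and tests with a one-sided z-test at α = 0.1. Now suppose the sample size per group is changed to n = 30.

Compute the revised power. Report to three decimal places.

With n = 30 per group: δ = d·√(n/2) = 0.89 × √(30/2) = 3.4470. Critical value z_{0.1} = 1.282.
Revised power = Φ(δ − 1.282) = Φ(2.165) = 0.9848.

Power ≈ 0.985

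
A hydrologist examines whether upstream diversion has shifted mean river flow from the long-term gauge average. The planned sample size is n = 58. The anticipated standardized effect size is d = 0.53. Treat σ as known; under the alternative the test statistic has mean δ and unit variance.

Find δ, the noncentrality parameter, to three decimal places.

δ ≈ 4.036

δ = d·√n = 0.53 × √58 = 4.0364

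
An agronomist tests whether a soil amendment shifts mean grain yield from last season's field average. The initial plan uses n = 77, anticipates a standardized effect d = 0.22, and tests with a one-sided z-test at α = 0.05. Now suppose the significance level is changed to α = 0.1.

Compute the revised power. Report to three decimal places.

Power ≈ 0.742

δ = d·√n = 0.22 × √77 = 1.9305 (unchanged). New critical value: z_{0.1} = 1.282.
Revised power = Φ(δ − 1.282) = Φ(0.649) = 0.7418.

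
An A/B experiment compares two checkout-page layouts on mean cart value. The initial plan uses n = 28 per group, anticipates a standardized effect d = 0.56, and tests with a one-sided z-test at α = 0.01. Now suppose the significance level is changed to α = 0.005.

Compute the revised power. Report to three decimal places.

δ = d·√(n/2) = 0.56 × √(28/2) = 2.0953 (unchanged). New critical value: z_{0.005} = 2.576.
Revised power = P(Z > 2.576 − δ) = Φ(-0.481) = 0.3154.

Power ≈ 0.315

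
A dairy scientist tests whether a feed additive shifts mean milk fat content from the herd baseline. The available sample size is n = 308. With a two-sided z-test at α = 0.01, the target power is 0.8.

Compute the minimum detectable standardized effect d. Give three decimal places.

d ≈ 0.195

Required noncentrality: δ = z_{0.005} + z_{0.20} = 2.576 + 0.842 = 3.417.
(The second rejection-region term Φ(−δ − z_{α/2}) is negligible and dropped.)
δ = d·√n ⇒ d = δ/√n = 3.417/√308 = 0.1947.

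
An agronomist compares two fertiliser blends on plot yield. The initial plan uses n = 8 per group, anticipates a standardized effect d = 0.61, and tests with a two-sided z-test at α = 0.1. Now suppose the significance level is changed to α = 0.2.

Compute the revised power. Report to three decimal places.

Power ≈ 0.482

δ = d·√(n/2) = 0.61 × √(8/2) = 1.2200 (unchanged). New critical value: z_{0.1} = 1.282.
Revised power = Φ(δ − 1.282) + Φ(−δ − 1.282) = Φ(-0.062) + Φ(-2.502) = 0.4755 + 0.0062 = 0.4816.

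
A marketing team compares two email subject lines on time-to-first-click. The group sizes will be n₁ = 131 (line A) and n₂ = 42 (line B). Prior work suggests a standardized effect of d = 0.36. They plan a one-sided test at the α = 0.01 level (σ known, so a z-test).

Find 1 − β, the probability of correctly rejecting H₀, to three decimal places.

Noncentrality parameter: δ = d / √(1/n₁ + 1/n₂) = 0.36 / √(1/131 + 1/42) = 2.0302
One-sided α = 0.01 → critical value z_{0.01} = 2.326.
Power = Φ(δ − 2.326) = Φ(-0.296) = 0.3836.

Power ≈ 0.384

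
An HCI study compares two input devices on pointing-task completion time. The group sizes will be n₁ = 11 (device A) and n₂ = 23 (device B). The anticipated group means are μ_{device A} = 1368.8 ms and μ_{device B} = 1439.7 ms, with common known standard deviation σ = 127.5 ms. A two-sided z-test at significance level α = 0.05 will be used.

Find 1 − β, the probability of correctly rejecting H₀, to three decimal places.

Power ≈ 0.329

Standardized effect: d = |μ_{device A} − μ_{device B}| / σ = |1368.8 − 1439.7| / 127.5 = 0.5561
Noncentrality parameter: δ = d / √(1/n₁ + 1/n₂) = 0.5561 / √(1/11 + 1/23) = 1.5169
Two-sided α = 0.05 → critical value z_{0.025} = 1.960.
Power = Φ(δ − 1.960) + Φ(−δ − 1.960) = Φ(-0.443) + Φ(-3.477) = 0.3289 + 0.0003 = 0.3291.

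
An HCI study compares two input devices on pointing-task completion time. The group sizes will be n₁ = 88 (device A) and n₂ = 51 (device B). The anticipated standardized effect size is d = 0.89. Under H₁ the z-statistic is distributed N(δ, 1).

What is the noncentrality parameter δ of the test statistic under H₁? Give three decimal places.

δ ≈ 5.057

δ = d / √(1/n₁ + 1/n₂) = 0.89 / √(1/88 + 1/51) = 5.0572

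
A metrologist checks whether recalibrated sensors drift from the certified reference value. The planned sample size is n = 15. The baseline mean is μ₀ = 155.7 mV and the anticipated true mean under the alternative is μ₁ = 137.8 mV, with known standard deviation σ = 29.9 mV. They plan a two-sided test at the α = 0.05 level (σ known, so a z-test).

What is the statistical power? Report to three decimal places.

Standardized effect: d = |μ₁ − μ₀| / σ = |137.8 − 155.7| / 29.9 = 0.5987
Noncentrality parameter: δ = d·√n = 0.5987 × √15 = 2.3186
Two-sided α = 0.05 → critical value z_{0.025} = 1.960.
Power = Φ(δ − 1.960) + Φ(−δ − 1.960) = Φ(0.359) + Φ(-4.279) = 0.6401 + 0.0000 = 0.6401.

Power ≈ 0.640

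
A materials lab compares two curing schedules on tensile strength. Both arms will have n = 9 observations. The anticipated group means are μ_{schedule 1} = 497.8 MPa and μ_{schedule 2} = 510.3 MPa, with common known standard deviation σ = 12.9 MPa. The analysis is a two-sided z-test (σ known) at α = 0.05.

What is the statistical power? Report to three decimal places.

Standardized effect: d = |μ_{schedule 1} − μ_{schedule 2}| / σ = |497.8 − 510.3| / 12.9 = 0.9690
Noncentrality parameter: δ = d·√(n/2) = 0.9690 × √(9/2) = 2.0555
Two-sided α = 0.05 → critical value z_{0.025} = 1.960.
Power = Φ(δ − 1.960) + Φ(−δ − 1.960) = Φ(0.096) + Φ(-4.016) = 0.5381 + 0.0000 = 0.5381.

Power ≈ 0.538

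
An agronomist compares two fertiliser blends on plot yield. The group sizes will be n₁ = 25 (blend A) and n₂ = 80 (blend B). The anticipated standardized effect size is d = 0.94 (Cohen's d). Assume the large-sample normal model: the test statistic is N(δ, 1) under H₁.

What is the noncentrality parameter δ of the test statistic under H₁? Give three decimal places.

δ ≈ 4.102

The noncentrality parameter scales effect size by the design's sample-size factor: δ = d / √(1/n₁ + 1/n₂) = 0.94 / √(1/25 + 1/80) = 4.1025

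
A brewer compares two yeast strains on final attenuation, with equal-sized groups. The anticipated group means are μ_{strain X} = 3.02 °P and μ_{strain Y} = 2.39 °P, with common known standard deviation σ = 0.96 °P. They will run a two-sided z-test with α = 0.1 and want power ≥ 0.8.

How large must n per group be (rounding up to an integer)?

Standardized effect: d = |μ_{strain X} − μ_{strain Y}| / σ = |3.02 − 2.39| / 0.96 = 0.6562
For power 0.8 need Φ(δ − z_{0.05}) = 0.8, so δ = z_{0.05} + z_{0.20} = 1.645 + 0.842 = 2.486.
(Ignoring the negligible lower-tail rejection probability gives the usual closed-form inversion.)
δ = d·√(n/2) ⇒ n = 2(δ/d)² = 2 × (2.486 / 0.6562)² = 28.71.
Round up to the next whole unit.

n = 29 per group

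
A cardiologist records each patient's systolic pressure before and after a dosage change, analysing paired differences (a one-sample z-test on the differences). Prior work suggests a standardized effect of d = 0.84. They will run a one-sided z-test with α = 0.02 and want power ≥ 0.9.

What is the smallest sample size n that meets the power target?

n = 16

For power 0.9 need Φ(δ − z_{0.02}) = 0.9, so δ = z_{0.02} + z_{0.10} = 2.054 + 1.282 = 3.335.
δ = d·√n ⇒ n = (δ/d)² = (3.335 / 0.84)² = 15.77.
Round up to the next whole unit.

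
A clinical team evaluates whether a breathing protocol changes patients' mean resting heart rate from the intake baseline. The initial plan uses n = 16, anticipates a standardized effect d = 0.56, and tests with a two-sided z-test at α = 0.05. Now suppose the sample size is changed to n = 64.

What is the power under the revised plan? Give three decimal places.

Power ≈ 0.994

With n = 64: δ = d·√n = 0.56 × √64 = 4.4800. Critical value z_{0.025} = 1.960.
Revised power = Φ(δ − 1.960) + Φ(−δ − 1.960) = Φ(2.520) + Φ(-6.440) = 0.9941 + 0.0000 = 0.9941.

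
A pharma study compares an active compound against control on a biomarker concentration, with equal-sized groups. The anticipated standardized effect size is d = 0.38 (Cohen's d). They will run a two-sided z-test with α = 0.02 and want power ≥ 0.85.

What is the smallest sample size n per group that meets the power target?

n = 157 per group

Set Φ(δ − 2.326) = 0.85; then δ − 2.326 = Φ⁻¹(0.85) = 1.036, giving δ = 3.363.
(For δ > 0 the lower-tail rejection region contributes negligibly to power, so the one-term inversion is standard.)
δ = d·√(n/2) ⇒ n = 2(δ/d)² = 2 × (3.363 / 0.38)² = 156.62.
Rounding up, n = 157 per group.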